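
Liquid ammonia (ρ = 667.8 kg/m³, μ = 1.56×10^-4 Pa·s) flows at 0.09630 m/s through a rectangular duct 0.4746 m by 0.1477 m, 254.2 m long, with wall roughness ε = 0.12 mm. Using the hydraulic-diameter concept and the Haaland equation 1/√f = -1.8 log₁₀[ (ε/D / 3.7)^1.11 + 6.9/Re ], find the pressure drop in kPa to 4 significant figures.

ΔP ≈ 0.07125 kPa

Hydraulic diameter D_h = 4A/P = 4·(0.4746·0.1477)/(2·(0.4746+0.1477)) = 0.2804/1.245 = 0.2253 m.
Re = ρVD_h/μ = 667.8·0.0963·0.2253/0.000156 = 9.287e+04.
ε/D_h = 0.00012/0.2253 = 0.000533; Haaland gives 1/√f = -1.8 log₁₀[5.44e-05+7.43e-05] = 7.003, so f = 0.02039.
ΔP = f(L/D_h)(ρV²/2) = 0.02039·254.2/0.2253·3.096 = 71.25 Pa.
ΔP = 0.07125 kPa.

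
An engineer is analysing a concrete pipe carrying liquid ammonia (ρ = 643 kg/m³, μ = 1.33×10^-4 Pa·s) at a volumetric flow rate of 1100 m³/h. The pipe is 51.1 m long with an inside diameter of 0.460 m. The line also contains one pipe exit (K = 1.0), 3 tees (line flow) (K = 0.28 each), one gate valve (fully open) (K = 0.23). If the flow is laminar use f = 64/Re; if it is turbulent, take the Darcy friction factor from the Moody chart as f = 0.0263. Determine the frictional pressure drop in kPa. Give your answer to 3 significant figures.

Q = 1100 m³/h = 1100/3600 = 0.3056 m³/s.
Cross-sectional area A = πD²/4 = π(0.46)²/4 = 0.1662 m²; mean velocity V = Q/A = 0.3056/0.1662 = 1.839 m/s.
Reynolds number Re = ρVD/μ = 643 · 1.839 · 0.46 / 0.000133 = 4.089e+06.
Re > 4000 → turbulent; use the Moody-chart value f = 0.0263.
Total minor-loss coefficient ΣK = 1·1 + 3·0.28 + 1·0.23 = 2.07.
ΔP = [f·L/D + ΣK]·(ρV²/2) = [0.0263·51.1/0.46 + 2.07]·(643·1.839²/2) = [2.922 + 2.07]·1087 = 5425 Pa.
ΔP = 5425 Pa = 5.42 kPa.

ΔP ≈ 5.42 kPa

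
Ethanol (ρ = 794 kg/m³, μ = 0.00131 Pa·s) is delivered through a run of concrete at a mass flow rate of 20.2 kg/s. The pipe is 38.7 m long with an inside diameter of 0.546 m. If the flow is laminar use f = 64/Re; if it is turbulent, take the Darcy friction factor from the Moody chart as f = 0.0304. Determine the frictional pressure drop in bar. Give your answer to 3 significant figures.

A = πD²/4 = π(0.546)²/4 = 0.2341 m²; mean velocity V = ṁ/(ρA) = 20.2/(794 · 0.2341) = 0.1087 m/s.
Reynolds number Re = ρVD/μ = 794 · 0.1087 · 0.546 / 0.00131 = 3.596e+04.
Re > 4000 → turbulent; use the Moody-chart value f = 0.0304.
Darcy-Weisbach: ΔP = f(L/D)(ρV²/2) = 0.0304·(38.7/0.546)·(794·0.1087²/2) = 0.0304·70.88·4.687 = 10.1 Pa.
ΔP = 10.1 Pa = 1.01×10^-4 bar.

ΔP ≈ 1.01×10^-4 bar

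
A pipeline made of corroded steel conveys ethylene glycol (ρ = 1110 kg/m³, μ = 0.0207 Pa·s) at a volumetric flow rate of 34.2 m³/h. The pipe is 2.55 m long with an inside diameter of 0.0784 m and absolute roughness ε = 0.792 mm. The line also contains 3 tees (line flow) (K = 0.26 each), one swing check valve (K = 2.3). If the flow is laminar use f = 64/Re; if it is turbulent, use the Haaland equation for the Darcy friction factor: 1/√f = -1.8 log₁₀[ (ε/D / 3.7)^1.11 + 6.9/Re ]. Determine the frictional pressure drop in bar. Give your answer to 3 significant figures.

Q = 34.2 m³/h = 34.2/3600 = 0.0095 m³/s.
Cross-sectional area A = πD²/4 = π(0.0784)²/4 = 0.004827 m²; mean velocity V = Q/A = 0.0095/0.004827 = 1.968 m/s.
Reynolds number Re = ρVD/μ = 1110 · 1.968 · 0.0784 / 0.0207 = 8273.
Re > 4000 → turbulent. Relative roughness ε/D = 0.000792/0.0784 = 0.0101. Haaland: 1/√f = -1.8 log₁₀[(0.0101/3.7)^1.11 + 6.9/8273] = -1.8 log₁₀[0.00143 + 0.000834] = 4.763, so f = 0.04409.
Total minor-loss coefficient ΣK = 3·0.26 + 1·2.3 = 3.08.
ΔP = [f·L/D + ΣK]·(ρV²/2) = [0.04409·2.55/0.0784 + 3.08]·(1110·1.968²/2) = [1.434 + 3.08]·2149 = 9702 Pa.
ΔP = 9702 Pa = 0.0970 bar.

ΔP ≈ 0.0970 bar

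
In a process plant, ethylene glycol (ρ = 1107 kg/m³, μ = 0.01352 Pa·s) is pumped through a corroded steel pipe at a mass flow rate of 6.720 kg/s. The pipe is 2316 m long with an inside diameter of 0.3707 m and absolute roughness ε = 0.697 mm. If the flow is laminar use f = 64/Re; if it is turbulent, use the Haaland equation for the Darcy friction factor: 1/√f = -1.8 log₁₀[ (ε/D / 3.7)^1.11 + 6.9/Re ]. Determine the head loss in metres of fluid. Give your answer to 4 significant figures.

h_f ≈ 0.03777 m

A = πD²/4 = π(0.3707)²/4 = 0.1079 m²; mean velocity V = ṁ/(ρA) = 6.72/(1107 · 0.1079) = 0.05625 m/s.
Reynolds number Re = ρVD/μ = 1107 · 0.05625 · 0.3707 / 0.0135 = 1707.
Re < 2300 → laminar flow, so f = 64/Re = 64/1707 = 0.03749 (the turbulent correlation is not needed).
Darcy-Weisbach: ΔP = f(L/D)(ρV²/2) = 0.03749·(2316/0.3707)·(1107·0.05625²/2) = 0.03749·6248·1.751 = 410.1 Pa.
Head loss h_f = ΔP/(ρg) = 410.1/(1107·9.81) = 0.03777 m.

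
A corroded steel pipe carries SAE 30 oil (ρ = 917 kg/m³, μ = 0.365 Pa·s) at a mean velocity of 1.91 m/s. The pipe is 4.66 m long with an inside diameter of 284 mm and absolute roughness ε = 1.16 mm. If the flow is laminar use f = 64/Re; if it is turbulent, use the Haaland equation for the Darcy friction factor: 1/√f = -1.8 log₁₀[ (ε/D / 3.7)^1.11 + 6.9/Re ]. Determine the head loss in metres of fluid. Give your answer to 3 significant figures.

h_f ≈ 0.143 m

Reynolds number Re = ρVD/μ = 917 · 1.91 · 0.284 / 0.365 = 1363.
Re < 2300 → laminar flow, so f = 64/Re = 64/1363 = 0.04696 (the turbulent correlation is not needed).
Darcy-Weisbach: ΔP = f(L/D)(ρV²/2) = 0.04696·(4.66/0.284)·(917·1.91²/2) = 0.04696·16.41·1673 = 1289 Pa.
Head loss h_f = ΔP/(ρg) = 1289/(917·9.81) = 0.143 m.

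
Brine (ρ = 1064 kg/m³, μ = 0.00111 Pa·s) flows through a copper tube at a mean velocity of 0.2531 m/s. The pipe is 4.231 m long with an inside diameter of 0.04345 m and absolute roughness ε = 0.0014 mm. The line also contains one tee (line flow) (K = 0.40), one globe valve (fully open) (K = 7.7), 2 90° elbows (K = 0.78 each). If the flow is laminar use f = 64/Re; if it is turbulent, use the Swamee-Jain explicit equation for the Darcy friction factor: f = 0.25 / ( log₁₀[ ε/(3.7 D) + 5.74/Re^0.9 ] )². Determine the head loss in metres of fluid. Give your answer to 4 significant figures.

h_f ≈ 0.04126 m

Reynolds number Re = ρVD/μ = 1064 · 0.2531 · 0.04345 / 0.00111 = 1.054e+04.
Re > 4000 → turbulent. Relative roughness ε/D = 1.4e-06/0.04345 = 3.22e-05. Swamee-Jain: f = 0.25/(log₁₀[3.22e-05/3.7 + 5.74/1.054e+04^0.9])² = 0.25/(log₁₀[8.71e-06 + 0.00137])² = 0.25/(-2.859)² = 0.03059.
Total minor-loss coefficient ΣK = 1·0.4 + 1·7.7 + 2·0.78 = 9.66.
ΔP = [f·L/D + ΣK]·(ρV²/2) = [0.03059·4.231/0.04345 + 9.66]·(1064·0.2531²/2) = [2.978 + 9.66]·34.08 = 430.7 Pa.
Head loss h_f = ΔP/(ρg) = 430.7/(1064·9.81) = 0.04126 m.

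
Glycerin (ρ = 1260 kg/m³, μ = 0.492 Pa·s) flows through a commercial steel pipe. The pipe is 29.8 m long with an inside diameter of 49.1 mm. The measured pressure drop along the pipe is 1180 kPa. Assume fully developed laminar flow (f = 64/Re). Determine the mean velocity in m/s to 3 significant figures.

For laminar flow, f = 64/Re with Re = ρVD/μ, so Darcy-Weisbach reduces to ΔP = 32μLV/D². Solving for V: V = ΔP·D²/(32μL) = 1.18e+06·(0.0491)²/(32·0.492·29.8) = 6.063 m/s.
Check: Re = ρVD/μ = 1260·6.063·0.0491/0.492 = 762.4 < 2300, so the laminar assumption holds.

V ≈ 6.06 m/s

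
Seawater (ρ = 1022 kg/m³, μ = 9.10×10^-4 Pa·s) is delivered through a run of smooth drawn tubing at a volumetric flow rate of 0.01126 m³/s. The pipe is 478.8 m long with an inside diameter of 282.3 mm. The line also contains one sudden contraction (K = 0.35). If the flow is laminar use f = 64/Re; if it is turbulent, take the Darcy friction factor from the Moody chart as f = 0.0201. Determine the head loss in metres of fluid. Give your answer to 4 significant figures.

h_f ≈ 0.05681 m

Cross-sectional area A = πD²/4 = π(0.2823)²/4 = 0.06259 m²; mean velocity V = Q/A = 0.01126/0.06259 = 0.1799 m/s.
Reynolds number Re = ρVD/μ = 1022 · 0.1799 · 0.2823 / 0.00091 = 5.704e+04.
Re > 4000 → turbulent; use the Moody-chart value f = 0.0201.
Total minor-loss coefficient ΣK = 1·0.35 = 0.35.
ΔP = [f·L/D + ΣK]·(ρV²/2) = [0.0201·478.8/0.2823 + 0.35]·(1022·0.1799²/2) = [34.09 + 0.35]·16.54 = 569.6 Pa.
Head loss h_f = ΔP/(ρg) = 569.6/(1022·9.81) = 0.05681 m.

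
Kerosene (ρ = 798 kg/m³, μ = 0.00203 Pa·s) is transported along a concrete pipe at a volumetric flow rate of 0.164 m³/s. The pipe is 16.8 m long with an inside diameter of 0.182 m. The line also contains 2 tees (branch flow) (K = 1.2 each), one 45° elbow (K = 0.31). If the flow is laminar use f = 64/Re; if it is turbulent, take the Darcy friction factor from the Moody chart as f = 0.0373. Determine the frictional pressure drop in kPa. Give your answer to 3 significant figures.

Cross-sectional area A = πD²/4 = π(0.182)²/4 = 0.02602 m²; mean velocity V = Q/A = 0.164/0.02602 = 6.304 m/s.
Reynolds number Re = ρVD/μ = 798 · 6.304 · 0.182 / 0.00203 = 4.51e+05.
Re > 4000 → turbulent; use the Moody-chart value f = 0.0373.
Total minor-loss coefficient ΣK = 2·1.2 + 1·0.31 = 2.71.
ΔP = [f·L/D + ΣK]·(ρV²/2) = [0.0373·16.8/0.182 + 2.71]·(798·6.304²/2) = [3.443 + 2.71]·1.586e+04 = 9.756e+04 Pa.
ΔP = 9.756e+04 Pa = 97.6 kPa.

ΔP ≈ 97.6 kPa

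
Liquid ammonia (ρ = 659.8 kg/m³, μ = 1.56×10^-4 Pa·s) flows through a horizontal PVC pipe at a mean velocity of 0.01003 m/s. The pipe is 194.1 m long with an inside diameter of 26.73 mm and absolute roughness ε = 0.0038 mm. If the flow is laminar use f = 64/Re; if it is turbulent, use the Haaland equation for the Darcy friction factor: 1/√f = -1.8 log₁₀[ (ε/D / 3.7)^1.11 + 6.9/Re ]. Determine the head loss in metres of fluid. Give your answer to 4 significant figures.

h_f ≈ 0.002101 m

Reynolds number Re = ρVD/μ = 659.8 · 0.01003 · 0.02673 / 0.000156 = 1134.
Re < 2300 → laminar flow, so f = 64/Re = 64/1134 = 0.05644 (the turbulent correlation is not needed).
Darcy-Weisbach: ΔP = f(L/D)(ρV²/2) = 0.05644·(194.1/0.02673)·(659.8·0.01003²/2) = 0.05644·7262·0.03319 = 13.6 Pa.
Head loss h_f = ΔP/(ρg) = 13.6/(659.8·9.81) = 0.002101 m.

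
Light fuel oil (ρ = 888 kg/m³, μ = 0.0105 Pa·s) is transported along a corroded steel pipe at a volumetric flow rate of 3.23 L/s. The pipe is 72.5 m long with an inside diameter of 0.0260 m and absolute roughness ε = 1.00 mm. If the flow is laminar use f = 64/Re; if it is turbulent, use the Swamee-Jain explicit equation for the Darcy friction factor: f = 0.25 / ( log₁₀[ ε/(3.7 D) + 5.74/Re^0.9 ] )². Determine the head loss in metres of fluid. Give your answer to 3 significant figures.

Q = 3.23 L/s = 3.23/1000 = 0.00323 m³/s.
Cross-sectional area A = πD²/4 = π(0.026)²/4 = 0.0005309 m²; mean velocity V = Q/A = 0.00323/0.0005309 = 6.084 m/s.
Reynolds number Re = ρVD/μ = 888 · 6.084 · 0.026 / 0.0105 = 1.338e+04.
Re > 4000 → turbulent. Relative roughness ε/D = 0.001/0.026 = 0.0385. Swamee-Jain: f = 0.25/(log₁₀[0.0385/3.7 + 5.74/1.338e+04^0.9])² = 0.25/(log₁₀[0.0104 + 0.00111])² = 0.25/(-1.939)² = 0.06649.
Darcy-Weisbach: ΔP = f(L/D)(ρV²/2) = 0.06649·(72.5/0.026)·(888·6.084²/2) = 0.06649·2788·1.643e+04 = 3.047e+06 Pa.
Head loss h_f = ΔP/(ρg) = 3.047e+06/(888·9.81) = 350 m.

h_f ≈ 350 m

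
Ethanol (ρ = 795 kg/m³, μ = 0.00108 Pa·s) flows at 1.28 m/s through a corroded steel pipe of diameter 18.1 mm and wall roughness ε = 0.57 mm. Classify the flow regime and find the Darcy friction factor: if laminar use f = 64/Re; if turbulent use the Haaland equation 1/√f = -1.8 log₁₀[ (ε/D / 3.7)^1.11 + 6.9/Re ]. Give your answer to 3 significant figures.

Re = ρVD/μ = 795·1.28·0.0181/0.00108 = 1.705e+04.
Re > 4000 → turbulent. ε/D = 0.00057/0.0181 = 0.0315; Haaland: 1/√f = -1.8 log₁₀[0.00504 + 0.000405] = 4.075, so f = 0.06021.

f ≈ 0.0602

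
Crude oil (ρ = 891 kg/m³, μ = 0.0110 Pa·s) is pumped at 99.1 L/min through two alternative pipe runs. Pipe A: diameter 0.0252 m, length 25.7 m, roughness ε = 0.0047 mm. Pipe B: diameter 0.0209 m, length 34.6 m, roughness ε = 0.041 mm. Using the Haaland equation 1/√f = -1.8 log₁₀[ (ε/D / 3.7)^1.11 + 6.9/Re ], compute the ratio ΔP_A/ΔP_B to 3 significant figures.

ΔP_A/ΔP_B ≈ 0.288

Pipe A: V = Q/A = 0.001652/0.0004988 = 3.312 m/s; Re = 6760; ε/D = 0.000187; Haaland → f = 0.03466; ΔP_A = f(L/D)(ρV²/2) = 1.727e+05 Pa.
Pipe B: V = Q/A = 0.001652/0.0003431 = 4.814 m/s; Re = 8150; ε/D = 0.00196; Haaland → f = 0.03505; ΔP_B = f(L/D)(ρV²/2) = 5.992e+05 Pa.
ΔP_A/ΔP_B = 1.727e+05/5.992e+05 = 0.288.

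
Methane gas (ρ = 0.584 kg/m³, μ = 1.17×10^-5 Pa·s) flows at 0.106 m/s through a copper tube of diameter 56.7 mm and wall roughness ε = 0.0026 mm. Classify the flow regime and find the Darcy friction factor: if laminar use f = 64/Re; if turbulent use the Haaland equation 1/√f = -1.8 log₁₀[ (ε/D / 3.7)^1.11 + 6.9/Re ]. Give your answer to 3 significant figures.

f ≈ 0.213

Re = ρVD/μ = 0.584·0.106·0.0567/1.17e-05 = 300.
Re < 2300 → laminar, so f = 64/Re = 0.2133 (roughness is irrelevant in laminar flow).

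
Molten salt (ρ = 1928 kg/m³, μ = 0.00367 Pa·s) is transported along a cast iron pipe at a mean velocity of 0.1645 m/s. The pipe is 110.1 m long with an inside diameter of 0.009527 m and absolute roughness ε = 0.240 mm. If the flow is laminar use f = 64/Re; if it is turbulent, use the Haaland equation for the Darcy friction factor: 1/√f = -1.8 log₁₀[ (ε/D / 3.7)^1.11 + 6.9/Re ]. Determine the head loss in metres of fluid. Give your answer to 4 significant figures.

Reynolds number Re = ρVD/μ = 1928 · 0.1645 · 0.009527 / 0.00367 = 823.3.
Re < 2300 → laminar flow, so f = 64/Re = 64/823.3 = 0.07774 (the turbulent correlation is not needed).
Darcy-Weisbach: ΔP = f(L/D)(ρV²/2) = 0.07774·(110.1/0.009527)·(1928·0.1645²/2) = 0.07774·1.156e+04·26.09 = 2.343e+04 Pa.
Head loss h_f = ΔP/(ρg) = 2.343e+04/(1928·9.81) = 1.239 m.

h_f ≈ 1.239 m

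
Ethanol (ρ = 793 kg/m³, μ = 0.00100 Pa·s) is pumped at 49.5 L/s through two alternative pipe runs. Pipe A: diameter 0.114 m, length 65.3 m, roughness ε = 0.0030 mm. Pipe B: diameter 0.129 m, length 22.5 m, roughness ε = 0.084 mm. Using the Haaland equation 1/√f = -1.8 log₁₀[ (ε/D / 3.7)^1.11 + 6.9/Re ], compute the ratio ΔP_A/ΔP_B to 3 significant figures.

ΔP_A/ΔP_B ≈ 3.94

Pipe A: V = Q/A = 0.0495/0.01021 = 4.85 m/s; Re = 4.384e+05; ε/D = 2.63e-05; Haaland → f = 0.01366; ΔP_A = f(L/D)(ρV²/2) = 7.298e+04 Pa.
Pipe B: V = Q/A = 0.0495/0.01307 = 3.787 m/s; Re = 3.874e+05; ε/D = 0.000651; Haaland → f = 0.01866; ΔP_B = f(L/D)(ρV²/2) = 1.852e+04 Pa.
ΔP_A/ΔP_B = 7.298e+04/1.852e+04 = 3.94.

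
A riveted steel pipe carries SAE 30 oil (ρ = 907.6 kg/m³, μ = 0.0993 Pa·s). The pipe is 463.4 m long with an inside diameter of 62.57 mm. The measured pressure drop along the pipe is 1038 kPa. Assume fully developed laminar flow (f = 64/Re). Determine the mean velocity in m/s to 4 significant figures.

For laminar flow, f = 64/Re with Re = ρVD/μ, so Darcy-Weisbach reduces to ΔP = 32μLV/D². Solving for V: V = ΔP·D²/(32μL) = 1.038e+06·(0.06257)²/(32·0.0993·463.4) = 2.76 m/s.
Check: Re = ρVD/μ = 907.6·2.76·0.06257/0.0993 = 1578 < 2300, so the laminar assumption holds.

V ≈ 2.760 m/s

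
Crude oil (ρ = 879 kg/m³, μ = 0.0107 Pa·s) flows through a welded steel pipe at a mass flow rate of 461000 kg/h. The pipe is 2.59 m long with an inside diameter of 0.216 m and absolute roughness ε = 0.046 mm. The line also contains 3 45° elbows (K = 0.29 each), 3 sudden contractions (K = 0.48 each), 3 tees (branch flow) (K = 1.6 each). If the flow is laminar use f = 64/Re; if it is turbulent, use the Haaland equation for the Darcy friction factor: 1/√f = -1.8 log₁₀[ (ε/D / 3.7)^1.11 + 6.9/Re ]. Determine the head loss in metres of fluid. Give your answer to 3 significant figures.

h_f ≈ 5.92 m

ṁ = 461000 kg/h = 461000/3600 = 128.1 kg/s.
A = πD²/4 = π(0.216)²/4 = 0.03664 m²; mean velocity V = ṁ/(ρA) = 128.1/(879 · 0.03664) = 3.976 m/s.
Reynolds number Re = ρVD/μ = 879 · 3.976 · 0.216 / 0.0107 = 7.055e+04.
Re > 4000 → turbulent. Relative roughness ε/D = 4.6e-05/0.216 = 0.000213. Haaland: 1/√f = -1.8 log₁₀[(0.000213/3.7)^1.11 + 6.9/7.055e+04] = -1.8 log₁₀[1.97e-05 + 9.78e-05] = 7.074, so f = 0.01998.
Total minor-loss coefficient ΣK = 3·0.29 + 3·0.48 + 3·1.6 = 7.11.
ΔP = [f·L/D + ΣK]·(ρV²/2) = [0.01998·2.59/0.216 + 7.11]·(879·3.976²/2) = [0.2396 + 7.11]·6947 = 5.106e+04 Pa.
Head loss h_f = ΔP/(ρg) = 5.106e+04/(879·9.81) = 5.92 m.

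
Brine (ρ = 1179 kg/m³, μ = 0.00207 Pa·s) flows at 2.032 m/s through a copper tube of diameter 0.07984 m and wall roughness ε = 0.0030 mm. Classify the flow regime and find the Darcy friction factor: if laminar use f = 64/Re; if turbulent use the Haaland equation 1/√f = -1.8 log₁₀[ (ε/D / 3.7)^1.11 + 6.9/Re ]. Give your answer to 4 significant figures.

f ≈ 0.01827

Re = ρVD/μ = 1179·2.032·0.07984/0.00207 = 9.24e+04.
Re > 4000 → turbulent. ε/D = 3e-06/0.07984 = 3.76e-05; Haaland: 1/√f = -1.8 log₁₀[2.87e-06 + 7.47e-05] = 7.399, so f = 0.01827.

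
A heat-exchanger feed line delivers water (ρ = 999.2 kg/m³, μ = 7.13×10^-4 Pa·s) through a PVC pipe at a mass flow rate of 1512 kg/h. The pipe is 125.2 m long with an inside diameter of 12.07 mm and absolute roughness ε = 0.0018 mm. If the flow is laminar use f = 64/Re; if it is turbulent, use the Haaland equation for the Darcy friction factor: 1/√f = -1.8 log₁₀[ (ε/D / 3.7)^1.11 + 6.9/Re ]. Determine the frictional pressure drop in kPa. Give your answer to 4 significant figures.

ṁ = 1512 kg/h = 1512/3600 = 0.42 kg/s.
A = πD²/4 = π(0.01207)²/4 = 0.0001144 m²; mean velocity V = ṁ/(ρA) = 0.42/(999.2 · 0.0001144) = 3.674 m/s.
Reynolds number Re = ρVD/μ = 999.2 · 3.674 · 0.01207 / 0.000713 = 6.214e+04.
Re > 4000 → turbulent. Relative roughness ε/D = 1.8e-06/0.01207 = 0.000149. Haaland: 1/√f = -1.8 log₁₀[(0.000149/3.7)^1.11 + 6.9/6.214e+04] = -1.8 log₁₀[1.32e-05 + 0.000111] = 7.03, so f = 0.02023.
Darcy-Weisbach: ΔP = f(L/D)(ρV²/2) = 0.02023·(125.2/0.01207)·(999.2·3.674²/2) = 0.02023·1.037e+04·6742 = 1.415e+06 Pa.
ΔP = 1.415e+06 Pa = 1415 kPa.

ΔP ≈ 1415 kPa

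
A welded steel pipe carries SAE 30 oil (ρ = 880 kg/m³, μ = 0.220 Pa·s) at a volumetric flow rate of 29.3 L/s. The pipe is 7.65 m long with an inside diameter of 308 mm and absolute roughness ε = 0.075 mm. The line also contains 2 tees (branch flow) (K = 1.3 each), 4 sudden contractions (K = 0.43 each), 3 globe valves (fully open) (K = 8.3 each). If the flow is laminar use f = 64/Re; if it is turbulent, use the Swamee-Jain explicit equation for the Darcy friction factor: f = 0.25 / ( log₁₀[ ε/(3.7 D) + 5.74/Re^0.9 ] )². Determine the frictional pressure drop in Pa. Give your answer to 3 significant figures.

ΔP ≈ 2210 Pa

Q = 29.3 L/s = 29.3/1000 = 0.0293 m³/s.
Cross-sectional area A = πD²/4 = π(0.308)²/4 = 0.07451 m²; mean velocity V = Q/A = 0.0293/0.07451 = 0.3933 m/s.
Reynolds number Re = ρVD/μ = 880 · 0.3933 · 0.308 / 0.22 = 484.5.
Re < 2300 → laminar flow, so f = 64/Re = 64/484.5 = 0.1321 (the turbulent correlation is not needed).
Total minor-loss coefficient ΣK = 2·1.3 + 4·0.43 + 3·8.3 = 29.2.
ΔP = [f·L/D + ΣK]·(ρV²/2) = [0.1321·7.65/0.308 + 29.2]·(880·0.3933²/2) = [3.281 + 29.2]·68.05 = 2212 Pa.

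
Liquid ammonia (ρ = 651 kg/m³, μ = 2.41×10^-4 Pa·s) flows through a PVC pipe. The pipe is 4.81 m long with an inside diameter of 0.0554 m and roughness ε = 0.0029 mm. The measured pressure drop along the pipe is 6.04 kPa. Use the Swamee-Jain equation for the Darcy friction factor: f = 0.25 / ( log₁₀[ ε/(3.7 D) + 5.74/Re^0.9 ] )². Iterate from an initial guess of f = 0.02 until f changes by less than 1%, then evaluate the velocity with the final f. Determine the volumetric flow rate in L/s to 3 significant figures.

Rearranging Darcy-Weisbach: V = √(2·ΔP·D/(f·L·ρ)). With ε/D = 2.9e-06/0.0554 = 5.23e-05, iterate starting from f = 0.02:
  f = 0.02 → V = √(2·6040·0.0554/(0.02·4.81·651)) = 3.269 m/s; Re = ρVD/μ = 4.892e+05; f → 0.01391
  f = 0.01391 → V = 3.92 m/s; Re = 5.866e+05; f → 0.01357
  f = 0.01357 → V = 3.968 m/s; Re = 5.938e+05; f → 0.01355
Converged (Δf/f < 1%). With the final f = 0.01355: V = √(2·6040·0.0554/(0.01355·4.81·651)) = 3.971 m/s.
Q = V·A = 3.971·(π/4·0.0554²) = 0.009573 m³/s = 9.57 L/s.

Q ≈ 9.57 L/s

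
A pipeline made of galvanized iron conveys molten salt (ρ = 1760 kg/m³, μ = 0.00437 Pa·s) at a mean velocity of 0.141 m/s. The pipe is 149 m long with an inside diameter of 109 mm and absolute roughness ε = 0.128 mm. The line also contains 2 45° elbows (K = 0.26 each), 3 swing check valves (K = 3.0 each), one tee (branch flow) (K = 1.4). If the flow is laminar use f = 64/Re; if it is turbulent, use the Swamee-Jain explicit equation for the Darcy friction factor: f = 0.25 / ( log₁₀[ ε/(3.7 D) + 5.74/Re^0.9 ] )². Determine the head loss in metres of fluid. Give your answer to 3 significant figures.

h_f ≈ 0.0625 m

Reynolds number Re = ρVD/μ = 1760 · 0.141 · 0.109 / 0.00437 = 6190.
Re > 4000 → turbulent. Relative roughness ε/D = 0.000128/0.109 = 0.00117. Swamee-Jain: f = 0.25/(log₁₀[0.00117/3.7 + 5.74/6190^0.9])² = 0.25/(log₁₀[0.000317 + 0.00222])² = 0.25/(-2.596)² = 0.03711.
Total minor-loss coefficient ΣK = 2·0.26 + 3·3 + 1·1.4 = 10.9.
ΔP = [f·L/D + ΣK]·(ρV²/2) = [0.03711·149/0.109 + 10.9]·(1760·0.141²/2) = [50.73 + 10.9]·17.5 = 1079 Pa.
Head loss h_f = ΔP/(ρg) = 1079/(1760·9.81) = 0.0625 m.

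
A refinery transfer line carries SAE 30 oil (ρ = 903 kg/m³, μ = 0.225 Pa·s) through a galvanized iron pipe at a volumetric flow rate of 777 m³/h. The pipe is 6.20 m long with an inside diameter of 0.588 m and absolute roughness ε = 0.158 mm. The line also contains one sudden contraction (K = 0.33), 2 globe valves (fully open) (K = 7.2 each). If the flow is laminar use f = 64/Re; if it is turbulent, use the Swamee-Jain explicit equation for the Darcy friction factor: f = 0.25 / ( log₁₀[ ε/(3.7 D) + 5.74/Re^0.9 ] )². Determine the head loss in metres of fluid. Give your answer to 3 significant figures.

h_f ≈ 0.486 m

Q = 777 m³/h = 777/3600 = 0.2158 m³/s.
Cross-sectional area A = πD²/4 = π(0.588)²/4 = 0.2715 m²; mean velocity V = Q/A = 0.2158/0.2715 = 0.7948 m/s.
Reynolds number Re = ρVD/μ = 903 · 0.7948 · 0.588 / 0.225 = 1876.
Re < 2300 → laminar flow, so f = 64/Re = 64/1876 = 0.03412 (the turbulent correlation is not needed).
Total minor-loss coefficient ΣK = 1·0.33 + 2·7.2 = 14.7.
ΔP = [f·L/D + ΣK]·(ρV²/2) = [0.03412·6.2/0.588 + 14.7]·(903·0.7948²/2) = [0.3598 + 14.7]·285.2 = 4304 Pa.
Head loss h_f = ΔP/(ρg) = 4304/(903·9.81) = 0.486 m.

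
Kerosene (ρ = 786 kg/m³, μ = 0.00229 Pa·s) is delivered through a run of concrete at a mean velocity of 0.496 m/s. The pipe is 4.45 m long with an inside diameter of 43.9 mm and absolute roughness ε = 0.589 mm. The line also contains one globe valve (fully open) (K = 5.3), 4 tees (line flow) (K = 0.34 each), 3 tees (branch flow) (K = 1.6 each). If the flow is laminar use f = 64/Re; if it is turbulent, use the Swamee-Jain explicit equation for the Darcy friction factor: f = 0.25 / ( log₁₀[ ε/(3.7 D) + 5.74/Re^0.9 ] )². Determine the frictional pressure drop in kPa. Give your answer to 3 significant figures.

Reynolds number Re = ρVD/μ = 786 · 0.496 · 0.0439 / 0.00229 = 7474.
Re > 4000 → turbulent. Relative roughness ε/D = 0.000589/0.0439 = 0.0134. Swamee-Jain: f = 0.25/(log₁₀[0.0134/3.7 + 5.74/7474^0.9])² = 0.25/(log₁₀[0.00363 + 0.00187])² = 0.25/(-2.26)² = 0.04896.
Total minor-loss coefficient ΣK = 1·5.3 + 4·0.34 + 3·1.6 = 11.5.
ΔP = [f·L/D + ΣK]·(ρV²/2) = [0.04896·4.45/0.0439 + 11.5]·(786·0.496²/2) = [4.963 + 11.5]·96.68 = 1588 Pa.
ΔP = 1588 Pa = 1.59 kPa.

ΔP ≈ 1.59 kPa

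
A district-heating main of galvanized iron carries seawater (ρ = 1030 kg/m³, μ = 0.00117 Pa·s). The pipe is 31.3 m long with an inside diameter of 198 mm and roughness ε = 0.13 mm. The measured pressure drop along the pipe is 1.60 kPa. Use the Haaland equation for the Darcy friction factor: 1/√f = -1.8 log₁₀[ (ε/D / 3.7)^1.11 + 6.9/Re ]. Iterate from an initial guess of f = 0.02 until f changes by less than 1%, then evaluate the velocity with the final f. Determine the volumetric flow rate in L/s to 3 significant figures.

Rearranging Darcy-Weisbach: V = √(2·ΔP·D/(f·L·ρ)). With ε/D = 0.00013/0.198 = 0.000657, iterate starting from f = 0.02:
  f = 0.02 → V = √(2·1600·0.198/(0.02·31.3·1030)) = 0.9913 m/s; Re = ρVD/μ = 1.728e+05; f → 0.01964
  f = 0.01964 → V = 1 m/s; Re = 1.744e+05; f → 0.01962
Converged (Δf/f < 1%). With the final f = 0.01962: V = √(2·1600·0.198/(0.01962·31.3·1030)) = 1.001 m/s.
Q = V·A = 1.001·(π/4·0.198²) = 0.03081 m³/s = 30.8 L/s.

Q ≈ 30.8 L/s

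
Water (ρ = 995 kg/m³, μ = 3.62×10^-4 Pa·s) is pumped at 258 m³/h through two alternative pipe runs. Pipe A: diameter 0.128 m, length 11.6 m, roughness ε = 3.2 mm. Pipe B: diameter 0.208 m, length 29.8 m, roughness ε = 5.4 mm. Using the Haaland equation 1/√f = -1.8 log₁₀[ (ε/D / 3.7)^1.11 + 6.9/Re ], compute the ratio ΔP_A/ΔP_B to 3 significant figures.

ΔP_A/ΔP_B ≈ 4.34

Pipe A: V = Q/A = 0.07167/0.01287 = 5.569 m/s; Re = 1.959e+06; ε/D = 0.025; Haaland → f = 0.0532; ΔP_A = f(L/D)(ρV²/2) = 7.44e+04 Pa.
Pipe B: V = Q/A = 0.07167/0.03398 = 2.109 m/s; Re = 1.206e+06; ε/D = 0.026; Haaland → f = 0.05402; ΔP_B = f(L/D)(ρV²/2) = 1.713e+04 Pa.
ΔP_A/ΔP_B = 7.44e+04/1.713e+04 = 4.34.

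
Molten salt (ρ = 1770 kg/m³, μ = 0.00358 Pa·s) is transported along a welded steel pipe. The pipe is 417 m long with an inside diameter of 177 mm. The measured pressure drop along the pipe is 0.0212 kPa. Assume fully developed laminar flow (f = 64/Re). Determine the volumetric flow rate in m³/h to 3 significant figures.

Q ≈ 1.23 m³/h

For laminar flow, f = 64/Re with Re = ρVD/μ, so Darcy-Weisbach reduces to ΔP = 32μLV/D². Solving for V: V = ΔP·D²/(32μL) = 21.2·(0.177)²/(32·0.00358·417) = 0.0139 m/s.
Check: Re = ρVD/μ = 1770·0.0139·0.177/0.00358 = 1217 < 2300, so the laminar assumption holds.
Q = V·A = 0.0139·(π/4·0.177²) = 0.0003421 m³/s = 1.23 m³/h.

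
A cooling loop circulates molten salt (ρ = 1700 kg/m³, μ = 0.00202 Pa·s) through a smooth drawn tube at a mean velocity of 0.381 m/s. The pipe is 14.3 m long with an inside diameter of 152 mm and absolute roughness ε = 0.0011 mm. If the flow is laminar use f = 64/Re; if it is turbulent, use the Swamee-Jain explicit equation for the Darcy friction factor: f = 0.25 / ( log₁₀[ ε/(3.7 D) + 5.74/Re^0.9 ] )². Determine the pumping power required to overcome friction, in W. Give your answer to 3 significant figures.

P ≈ 1.68 W

Reynolds number Re = ρVD/μ = 1700 · 0.381 · 0.152 / 0.00202 = 4.874e+04.
Re > 4000 → turbulent. Relative roughness ε/D = 1.1e-06/0.152 = 7.24e-06. Swamee-Jain: f = 0.25/(log₁₀[7.24e-06/3.7 + 5.74/4.874e+04^0.9])² = 0.25/(log₁₀[1.96e-06 + 0.000347])² = 0.25/(-3.458)² = 0.02091.
Darcy-Weisbach: ΔP = f(L/D)(ρV²/2) = 0.02091·(14.3/0.152)·(1700·0.381²/2) = 0.02091·94.08·123.4 = 242.7 Pa.
Q = V·A = 0.381·0.01815 = 0.006914 m³/s.
Pumping power P = QΔP = 0.006914·242.7 = 1.678 W = 1.68 W.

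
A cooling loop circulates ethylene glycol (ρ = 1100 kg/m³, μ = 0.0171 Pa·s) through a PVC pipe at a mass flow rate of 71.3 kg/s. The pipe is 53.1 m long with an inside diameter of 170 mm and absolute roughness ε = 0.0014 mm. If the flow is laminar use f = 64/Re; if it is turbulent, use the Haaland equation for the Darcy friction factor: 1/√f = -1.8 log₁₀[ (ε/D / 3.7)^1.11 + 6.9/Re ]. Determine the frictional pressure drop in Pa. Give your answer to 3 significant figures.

ΔP ≈ 32400 Pa

A = πD²/4 = π(0.17)²/4 = 0.0227 m²; mean velocity V = ṁ/(ρA) = 71.3/(1100 · 0.0227) = 2.856 m/s.
Reynolds number Re = ρVD/μ = 1100 · 2.856 · 0.17 / 0.0171 = 3.123e+04.
Re > 4000 → turbulent. Relative roughness ε/D = 1.4e-06/0.17 = 8.24e-06. Haaland: 1/√f = -1.8 log₁₀[(8.24e-06/3.7)^1.11 + 6.9/3.123e+04] = -1.8 log₁₀[5.32e-07 + 0.000221] = 6.578, so f = 0.02311.
Darcy-Weisbach: ΔP = f(L/D)(ρV²/2) = 0.02311·(53.1/0.17)·(1100·2.856²/2) = 0.02311·312.4·4485 = 3.237e+04 Pa.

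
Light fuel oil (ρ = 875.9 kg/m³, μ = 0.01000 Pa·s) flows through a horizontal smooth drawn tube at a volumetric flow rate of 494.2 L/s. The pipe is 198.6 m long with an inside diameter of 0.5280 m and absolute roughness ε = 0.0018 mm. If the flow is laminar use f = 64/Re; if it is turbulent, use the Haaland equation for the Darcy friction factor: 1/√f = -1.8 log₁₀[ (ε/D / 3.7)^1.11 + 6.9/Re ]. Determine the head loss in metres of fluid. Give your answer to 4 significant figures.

Q = 494.2 L/s = 494.2/1000 = 0.4942 m³/s.
Cross-sectional area A = πD²/4 = π(0.528)²/4 = 0.219 m²; mean velocity V = Q/A = 0.4942/0.219 = 2.257 m/s.
Reynolds number Re = ρVD/μ = 875.9 · 2.257 · 0.528 / 0.01 = 1.044e+05.
Re > 4000 → turbulent. Relative roughness ε/D = 1.8e-06/0.528 = 3.41e-06. Haaland: 1/√f = -1.8 log₁₀[(3.41e-06/3.7)^1.11 + 6.9/1.044e+05] = -1.8 log₁₀[2e-07 + 6.61e-05] = 7.521, so f = 0.01768.
Darcy-Weisbach: ΔP = f(L/D)(ρV²/2) = 0.01768·(198.6/0.528)·(875.9·2.257²/2) = 0.01768·376.1·2231 = 1.483e+04 Pa.
Head loss h_f = ΔP/(ρg) = 1.483e+04/(875.9·9.81) = 1.726 m.

h_f ≈ 1.726 m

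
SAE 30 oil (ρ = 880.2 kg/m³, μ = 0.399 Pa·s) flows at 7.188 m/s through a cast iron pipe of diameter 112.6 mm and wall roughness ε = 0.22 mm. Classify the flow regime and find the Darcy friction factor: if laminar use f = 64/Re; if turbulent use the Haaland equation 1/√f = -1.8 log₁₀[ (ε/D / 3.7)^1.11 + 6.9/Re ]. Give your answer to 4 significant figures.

f ≈ 0.03584

Re = ρVD/μ = 880.2·7.188·0.1126/0.399 = 1785.
Re < 2300 → laminar, so f = 64/Re = 0.03584 (roughness is irrelevant in laminar flow).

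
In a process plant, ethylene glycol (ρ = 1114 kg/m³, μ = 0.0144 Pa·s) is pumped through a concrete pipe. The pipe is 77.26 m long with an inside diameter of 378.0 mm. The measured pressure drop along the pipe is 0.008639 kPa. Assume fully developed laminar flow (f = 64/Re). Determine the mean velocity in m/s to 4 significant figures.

V ≈ 0.03467 m/s

For laminar flow, f = 64/Re with Re = ρVD/μ, so Darcy-Weisbach reduces to ΔP = 32μLV/D². Solving for V: V = ΔP·D²/(32μL) = 8.639·(0.378)²/(32·0.0144·77.26) = 0.03467 m/s.
Check: Re = ρVD/μ = 1114·0.03467·0.378/0.0144 = 1014 < 2300, so the laminar assumption holds.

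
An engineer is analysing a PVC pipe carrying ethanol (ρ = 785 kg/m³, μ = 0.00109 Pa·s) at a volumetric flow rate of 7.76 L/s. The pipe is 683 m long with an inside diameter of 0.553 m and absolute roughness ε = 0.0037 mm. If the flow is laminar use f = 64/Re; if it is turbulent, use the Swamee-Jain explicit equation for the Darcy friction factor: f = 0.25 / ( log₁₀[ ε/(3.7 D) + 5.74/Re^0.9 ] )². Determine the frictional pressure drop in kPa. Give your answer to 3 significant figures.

ΔP ≈ 0.0146 kPa

Q = 7.76 L/s = 7.76/1000 = 0.00776 m³/s.
Cross-sectional area A = πD²/4 = π(0.553)²/4 = 0.2402 m²; mean velocity V = Q/A = 0.00776/0.2402 = 0.03231 m/s.
Reynolds number Re = ρVD/μ = 785 · 0.03231 · 0.553 / 0.00109 = 1.287e+04.
Re > 4000 → turbulent. Relative roughness ε/D = 3.7e-06/0.553 = 6.69e-06. Swamee-Jain: f = 0.25/(log₁₀[6.69e-06/3.7 + 5.74/1.287e+04^0.9])² = 0.25/(log₁₀[1.81e-06 + 0.00115])² = 0.25/(-2.939)² = 0.02894.
Darcy-Weisbach: ΔP = f(L/D)(ρV²/2) = 0.02894·(683/0.553)·(785·0.03231²/2) = 0.02894·1235·0.4097 = 14.65 Pa.
ΔP = 14.65 Pa = 0.0146 kPa.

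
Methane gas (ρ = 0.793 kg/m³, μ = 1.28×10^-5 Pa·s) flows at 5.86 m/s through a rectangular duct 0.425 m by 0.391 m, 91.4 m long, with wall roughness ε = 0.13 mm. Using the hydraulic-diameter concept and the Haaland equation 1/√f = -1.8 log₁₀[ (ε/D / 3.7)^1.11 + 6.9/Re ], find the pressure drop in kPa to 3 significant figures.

ΔP ≈ 0.0558 kPa

Hydraulic diameter D_h = 4A/P = 4·(0.425·0.391)/(2·(0.425+0.391)) = 0.6647/1.632 = 0.4073 m.
Re = ρVD_h/μ = 0.793·5.86·0.4073/1.28e-05 = 1.479e+05.
ε/D_h = 0.00013/0.4073 = 0.000319; Haaland gives 1/√f = -1.8 log₁₀[3.08e-05+4.67e-05] = 7.399, so f = 0.01826.
ΔP = f(L/D_h)(ρV²/2) = 0.01826·91.4/0.4073·13.62 = 55.81 Pa.
ΔP = 0.0558 kPa.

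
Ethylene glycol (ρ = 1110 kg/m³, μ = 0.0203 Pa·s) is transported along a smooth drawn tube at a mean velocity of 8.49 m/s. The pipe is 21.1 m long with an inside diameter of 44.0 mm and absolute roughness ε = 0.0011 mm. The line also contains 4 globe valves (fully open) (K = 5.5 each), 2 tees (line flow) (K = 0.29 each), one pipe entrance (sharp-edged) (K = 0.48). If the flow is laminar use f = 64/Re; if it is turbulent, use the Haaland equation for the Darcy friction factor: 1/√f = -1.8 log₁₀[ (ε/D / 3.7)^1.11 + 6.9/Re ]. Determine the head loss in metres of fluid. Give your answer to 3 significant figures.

h_f ≈ 130 m

Reynolds number Re = ρVD/μ = 1110 · 8.49 · 0.044 / 0.0203 = 2.043e+04.
Re > 4000 → turbulent. Relative roughness ε/D = 1.1e-06/0.044 = 2.5e-05. Haaland: 1/√f = -1.8 log₁₀[(2.5e-05/3.7)^1.11 + 6.9/2.043e+04] = -1.8 log₁₀[1.82e-06 + 0.000338] = 6.244, so f = 0.02565.
Total minor-loss coefficient ΣK = 4·5.5 + 2·0.29 + 1·0.48 = 23.1.
ΔP = [f·L/D + ΣK]·(ρV²/2) = [0.02565·21.1/0.044 + 23.1]·(1110·8.49²/2) = [12.3 + 23.1]·4e+04 = 1.415e+06 Pa.
Head loss h_f = ΔP/(ρg) = 1.415e+06/(1110·9.81) = 130 m.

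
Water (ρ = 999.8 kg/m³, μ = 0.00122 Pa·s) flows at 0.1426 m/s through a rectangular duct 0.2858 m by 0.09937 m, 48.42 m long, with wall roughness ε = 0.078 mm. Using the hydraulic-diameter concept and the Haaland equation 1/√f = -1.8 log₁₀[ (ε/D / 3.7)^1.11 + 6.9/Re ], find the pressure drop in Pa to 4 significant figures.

ΔP ≈ 92.20 Pa

Hydraulic diameter D_h = 4A/P = 4·(0.2858·0.09937)/(2·(0.2858+0.09937)) = 0.1136/0.7703 = 0.1475 m.
Re = ρVD_h/μ = 999.8·0.1426·0.1475/0.00122 = 1.723e+04.
ε/D_h = 7.8e-05/0.1475 = 0.000529; Haaland gives 1/√f = -1.8 log₁₀[5.4e-05+0.0004] = 6.017, so f = 0.02762.
ΔP = f(L/D_h)(ρV²/2) = 0.02762·48.42/0.1475·10.17 = 92.2 Pa.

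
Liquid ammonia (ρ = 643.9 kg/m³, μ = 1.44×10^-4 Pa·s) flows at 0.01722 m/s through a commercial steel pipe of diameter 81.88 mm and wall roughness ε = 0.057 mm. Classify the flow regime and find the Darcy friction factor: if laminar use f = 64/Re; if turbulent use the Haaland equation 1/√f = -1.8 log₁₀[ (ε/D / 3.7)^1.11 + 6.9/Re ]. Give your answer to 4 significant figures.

Re = ρVD/μ = 643.9·0.01722·0.08188/0.000144 = 6305.
Re > 4000 → turbulent. ε/D = 5.7e-05/0.08188 = 0.000696; Haaland: 1/√f = -1.8 log₁₀[7.32e-05 + 0.00109] = 5.279, so f = 0.03589.

f ≈ 0.03589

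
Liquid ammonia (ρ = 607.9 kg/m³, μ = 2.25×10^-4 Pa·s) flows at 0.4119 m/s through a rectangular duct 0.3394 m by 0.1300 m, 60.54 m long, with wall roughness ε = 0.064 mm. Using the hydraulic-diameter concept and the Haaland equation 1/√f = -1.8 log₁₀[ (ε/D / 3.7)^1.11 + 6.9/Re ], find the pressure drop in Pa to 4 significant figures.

Hydraulic diameter D_h = 4A/P = 4·(0.3394·0.13)/(2·(0.3394+0.13)) = 0.1765/0.9388 = 0.188 m.
Re = ρVD_h/μ = 607.9·0.4119·0.188/0.000225 = 2.092e+05.
ε/D_h = 6.4e-05/0.188 = 0.00034; Haaland gives 1/√f = -1.8 log₁₀[3.31e-05+3.3e-05] = 7.524, so f = 0.01767.
ΔP = f(L/D_h)(ρV²/2) = 0.01767·60.54/0.188·51.57 = 293.4 Pa.

ΔP ≈ 293.4 Pa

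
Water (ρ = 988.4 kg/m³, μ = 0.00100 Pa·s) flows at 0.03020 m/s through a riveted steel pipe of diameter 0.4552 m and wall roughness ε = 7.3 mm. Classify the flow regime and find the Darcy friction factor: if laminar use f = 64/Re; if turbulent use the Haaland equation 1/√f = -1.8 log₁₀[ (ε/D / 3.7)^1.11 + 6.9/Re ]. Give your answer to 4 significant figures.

Re = ρVD/μ = 988.4·0.0302·0.4552/0.001 = 1.359e+04.
Re > 4000 → turbulent. ε/D = 0.0073/0.4552 = 0.016; Haaland: 1/√f = -1.8 log₁₀[0.00238 + 0.000508] = 4.57, so f = 0.04787.

f ≈ 0.04787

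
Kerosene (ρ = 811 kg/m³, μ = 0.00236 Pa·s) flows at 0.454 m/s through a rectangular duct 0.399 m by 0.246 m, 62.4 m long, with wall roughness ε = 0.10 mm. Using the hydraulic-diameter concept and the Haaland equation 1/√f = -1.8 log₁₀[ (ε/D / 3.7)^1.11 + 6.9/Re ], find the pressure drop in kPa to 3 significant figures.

ΔP ≈ 0.376 kPa

Hydraulic diameter D_h = 4A/P = 4·(0.399·0.246)/(2·(0.399+0.246)) = 0.3926/1.29 = 0.3044 m.
Re = ρVD_h/μ = 811·0.454·0.3044/0.00236 = 4.748e+04.
ε/D_h = 0.0001/0.3044 = 0.000329; Haaland gives 1/√f = -1.8 log₁₀[3.18e-05+0.000145] = 6.753, so f = 0.02193.
ΔP = f(L/D_h)(ρV²/2) = 0.02193·62.4/0.3044·83.58 = 375.8 Pa.
ΔP = 0.376 kPa.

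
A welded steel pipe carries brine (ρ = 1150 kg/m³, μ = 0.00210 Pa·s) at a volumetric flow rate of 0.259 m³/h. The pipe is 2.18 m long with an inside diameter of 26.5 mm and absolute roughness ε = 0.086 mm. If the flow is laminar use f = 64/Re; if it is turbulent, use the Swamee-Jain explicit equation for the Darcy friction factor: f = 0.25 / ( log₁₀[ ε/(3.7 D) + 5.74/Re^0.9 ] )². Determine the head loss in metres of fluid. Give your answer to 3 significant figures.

h_f ≈ 0.00241 m

Q = 0.259 m³/h = 0.259/3600 = 7.194e-05 m³/s.
Cross-sectional area A = πD²/4 = π(0.0265)²/4 = 0.0005515 m²; mean velocity V = Q/A = 7.194e-05/0.0005515 = 0.1304 m/s.
Reynolds number Re = ρVD/μ = 1150 · 0.1304 · 0.0265 / 0.0021 = 1893.
Re < 2300 → laminar flow, so f = 64/Re = 64/1893 = 0.03381 (the turbulent correlation is not needed).
Darcy-Weisbach: ΔP = f(L/D)(ρV²/2) = 0.03381·(2.18/0.0265)·(1150·0.1304²/2) = 0.03381·82.26·9.784 = 27.21 Pa.
Head loss h_f = ΔP/(ρg) = 27.21/(1150·9.81) = 0.00241 m.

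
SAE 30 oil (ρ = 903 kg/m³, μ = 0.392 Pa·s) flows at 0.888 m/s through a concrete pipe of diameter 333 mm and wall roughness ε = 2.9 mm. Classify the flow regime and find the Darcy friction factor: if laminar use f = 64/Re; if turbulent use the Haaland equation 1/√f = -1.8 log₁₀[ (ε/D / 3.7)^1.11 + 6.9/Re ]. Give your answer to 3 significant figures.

f ≈ 0.0940

Re = ρVD/μ = 903·0.888·0.333/0.392 = 681.2.
Re < 2300 → laminar, so f = 64/Re = 0.09396 (roughness is irrelevant in laminar flow).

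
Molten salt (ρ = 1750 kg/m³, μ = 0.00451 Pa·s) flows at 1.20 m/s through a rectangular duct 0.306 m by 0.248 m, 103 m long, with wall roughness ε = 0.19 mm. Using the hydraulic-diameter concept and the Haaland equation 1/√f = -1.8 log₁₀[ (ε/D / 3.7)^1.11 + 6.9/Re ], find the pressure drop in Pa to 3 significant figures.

ΔP ≈ 9630 Pa

Hydraulic diameter D_h = 4A/P = 4·(0.306·0.248)/(2·(0.306+0.248)) = 0.3036/1.108 = 0.274 m.
Re = ρVD_h/μ = 1750·1.2·0.274/0.00451 = 1.276e+05.
ε/D_h = 0.00019/0.274 = 0.000694; Haaland gives 1/√f = -1.8 log₁₀[7.29e-05+5.41e-05] = 7.013, so f = 0.02033.
ΔP = f(L/D_h)(ρV²/2) = 0.02033·103/0.274·1260 = 9632 Pa.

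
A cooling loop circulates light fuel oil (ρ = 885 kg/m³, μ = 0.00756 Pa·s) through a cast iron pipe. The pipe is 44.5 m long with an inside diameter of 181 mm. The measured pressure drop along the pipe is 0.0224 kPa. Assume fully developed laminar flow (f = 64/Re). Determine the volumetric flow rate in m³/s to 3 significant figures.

Q ≈ 0.00175 m³/s

For laminar flow, f = 64/Re with Re = ρVD/μ, so Darcy-Weisbach reduces to ΔP = 32μLV/D². Solving for V: V = ΔP·D²/(32μL) = 22.4·(0.181)²/(32·0.00756·44.5) = 0.06817 m/s.
Check: Re = ρVD/μ = 885·0.06817·0.181/0.00756 = 1444 < 2300, so the laminar assumption holds.
Q = V·A = 0.06817·(π/4·0.181²) = 0.001754 m³/s = 0.00175 m³/s.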